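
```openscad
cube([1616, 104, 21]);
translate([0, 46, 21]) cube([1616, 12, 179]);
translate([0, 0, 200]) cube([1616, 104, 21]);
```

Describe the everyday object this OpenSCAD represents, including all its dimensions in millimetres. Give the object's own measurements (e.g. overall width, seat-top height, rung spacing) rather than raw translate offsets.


An I-beam lying along x, 1616 mm long. Overall section height 221 mm. Two flanges 104 mm wide (y) and 21 mm thick, one on the floor and one at the top; a web 12 mm thick runs between them, centred on the flange width.


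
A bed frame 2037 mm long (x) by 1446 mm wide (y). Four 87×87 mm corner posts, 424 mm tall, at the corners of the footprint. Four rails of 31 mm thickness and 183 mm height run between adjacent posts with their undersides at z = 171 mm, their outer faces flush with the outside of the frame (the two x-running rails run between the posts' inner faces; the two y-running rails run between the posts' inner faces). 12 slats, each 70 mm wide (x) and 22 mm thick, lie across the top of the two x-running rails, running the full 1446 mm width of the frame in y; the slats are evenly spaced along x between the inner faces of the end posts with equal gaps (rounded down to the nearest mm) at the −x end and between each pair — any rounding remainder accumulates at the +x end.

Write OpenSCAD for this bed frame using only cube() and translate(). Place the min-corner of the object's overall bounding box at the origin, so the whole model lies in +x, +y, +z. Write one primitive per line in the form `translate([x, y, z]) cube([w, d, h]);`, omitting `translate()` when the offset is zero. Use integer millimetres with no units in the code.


cube([87, 87, 424]);
translate([0, 1359, 0]) cube([87, 87, 424]);
translate([1950, 0, 0]) cube([87, 87, 424]);
translate([1950, 1359, 0]) cube([87, 87, 424]);
translate([87, 0, 171]) cube([1863, 31, 183]);
translate([87, 1415, 171]) cube([1863, 31, 183]);
translate([0, 87, 171]) cube([31, 1272, 183]);
translate([2006, 87, 171]) cube([31, 1272, 183]);
translate([165, 0, 354]) cube([70, 1446, 22]);
translate([313, 0, 354]) cube([70, 1446, 22]);
translate([461, 0, 354]) cube([70, 1446, 22]);
translate([609, 0, 354]) cube([70, 1446, 22]);
translate([757, 0, 354]) cube([70, 1446, 22]);
translate([905, 0, 354]) cube([70, 1446, 22]);
translate([1053, 0, 354]) cube([70, 1446, 22]);
translate([1201, 0, 354]) cube([70, 1446, 22]);
translate([1349, 0, 354]) cube([70, 1446, 22]);
translate([1497, 0, 354]) cube([70, 1446, 22]);
translate([1645, 0, 354]) cube([70, 1446, 22]);
translate([1793, 0, 354]) cube([70, 1446, 22]);


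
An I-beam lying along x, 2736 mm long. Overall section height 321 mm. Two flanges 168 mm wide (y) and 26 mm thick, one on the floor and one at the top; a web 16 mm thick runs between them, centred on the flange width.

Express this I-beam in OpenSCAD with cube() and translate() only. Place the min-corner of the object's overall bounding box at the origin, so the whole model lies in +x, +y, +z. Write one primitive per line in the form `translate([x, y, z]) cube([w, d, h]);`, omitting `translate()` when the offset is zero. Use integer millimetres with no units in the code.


cube([2736, 168, 26]);
translate([0, 76, 26]) cube([2736, 16, 269]);
translate([0, 0, 295]) cube([2736, 168, 26]);


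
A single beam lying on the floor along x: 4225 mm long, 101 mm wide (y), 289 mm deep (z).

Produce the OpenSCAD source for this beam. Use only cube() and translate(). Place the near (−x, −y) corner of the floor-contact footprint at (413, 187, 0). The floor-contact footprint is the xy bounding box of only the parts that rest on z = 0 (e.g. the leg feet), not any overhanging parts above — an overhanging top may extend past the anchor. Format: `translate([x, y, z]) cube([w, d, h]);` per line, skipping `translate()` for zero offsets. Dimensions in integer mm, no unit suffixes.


translate([413, 187, 0]) cube([4225, 101, 289]);


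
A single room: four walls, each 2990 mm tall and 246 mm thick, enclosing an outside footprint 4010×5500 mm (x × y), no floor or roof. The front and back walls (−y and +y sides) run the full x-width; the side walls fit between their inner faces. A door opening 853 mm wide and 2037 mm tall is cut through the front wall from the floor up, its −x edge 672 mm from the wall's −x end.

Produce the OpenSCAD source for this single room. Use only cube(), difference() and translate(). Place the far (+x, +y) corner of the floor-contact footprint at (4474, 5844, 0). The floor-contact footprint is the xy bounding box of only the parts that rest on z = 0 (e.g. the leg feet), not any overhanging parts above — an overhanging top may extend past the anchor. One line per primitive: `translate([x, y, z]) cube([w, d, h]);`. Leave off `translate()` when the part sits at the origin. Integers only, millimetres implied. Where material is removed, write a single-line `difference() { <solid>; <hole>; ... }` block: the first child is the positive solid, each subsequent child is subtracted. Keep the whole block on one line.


difference() { translate([464, 344, 0]) cube([4010, 246, 2990]); translate([1136, 344, 0]) cube([853, 246, 2037]); }
translate([464, 5598, 0]) cube([4010, 246, 2990]);
translate([464, 590, 0]) cube([246, 5008, 2990]);
translate([4228, 590, 0]) cube([246, 5008, 2990]);


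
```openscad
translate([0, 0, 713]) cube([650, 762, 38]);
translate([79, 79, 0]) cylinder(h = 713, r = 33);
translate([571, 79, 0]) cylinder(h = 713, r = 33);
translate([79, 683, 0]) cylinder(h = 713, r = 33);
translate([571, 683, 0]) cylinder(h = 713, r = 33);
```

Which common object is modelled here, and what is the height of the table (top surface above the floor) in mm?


A table. The table height is 751 mm.

A 650×762×38 slab sits at z = 713 on four Ø66 mm round legs — a table. The top surface is at 713 + 38 = 751 mm.


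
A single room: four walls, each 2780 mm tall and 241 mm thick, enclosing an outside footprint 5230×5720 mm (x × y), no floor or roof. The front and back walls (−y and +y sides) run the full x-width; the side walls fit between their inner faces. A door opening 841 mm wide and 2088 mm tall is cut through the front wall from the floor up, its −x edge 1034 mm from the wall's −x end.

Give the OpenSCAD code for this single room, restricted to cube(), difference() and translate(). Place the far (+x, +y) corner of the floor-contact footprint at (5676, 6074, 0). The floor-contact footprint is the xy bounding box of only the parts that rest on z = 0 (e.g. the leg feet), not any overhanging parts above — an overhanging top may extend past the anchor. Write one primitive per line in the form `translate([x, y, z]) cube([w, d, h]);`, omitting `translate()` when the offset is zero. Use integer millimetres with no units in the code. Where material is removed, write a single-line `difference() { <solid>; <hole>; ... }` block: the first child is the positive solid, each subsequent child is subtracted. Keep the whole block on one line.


difference() { translate([446, 354, 0]) cube([5230, 241, 2780]); translate([1480, 354, 0]) cube([841, 241, 2088]); }
translate([446, 5833, 0]) cube([5230, 241, 2780]);
translate([446, 595, 0]) cube([241, 5238, 2780]);
translate([5435, 595, 0]) cube([241, 5238, 2780]);


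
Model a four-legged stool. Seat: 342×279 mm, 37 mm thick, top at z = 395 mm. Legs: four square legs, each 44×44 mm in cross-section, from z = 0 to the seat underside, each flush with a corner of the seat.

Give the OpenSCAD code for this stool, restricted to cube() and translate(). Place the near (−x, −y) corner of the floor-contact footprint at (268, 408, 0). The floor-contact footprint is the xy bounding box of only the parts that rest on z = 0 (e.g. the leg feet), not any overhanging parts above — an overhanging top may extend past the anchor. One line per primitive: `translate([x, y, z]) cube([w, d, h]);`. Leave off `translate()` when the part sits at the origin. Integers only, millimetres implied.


translate([268, 408, 358]) cube([342, 279, 37]);
translate([268, 408, 0]) cube([44, 44, 358]);
translate([566, 408, 0]) cube([44, 44, 358]);
translate([268, 643, 0]) cube([44, 44, 358]);
translate([566, 643, 0]) cube([44, 44, 358]);


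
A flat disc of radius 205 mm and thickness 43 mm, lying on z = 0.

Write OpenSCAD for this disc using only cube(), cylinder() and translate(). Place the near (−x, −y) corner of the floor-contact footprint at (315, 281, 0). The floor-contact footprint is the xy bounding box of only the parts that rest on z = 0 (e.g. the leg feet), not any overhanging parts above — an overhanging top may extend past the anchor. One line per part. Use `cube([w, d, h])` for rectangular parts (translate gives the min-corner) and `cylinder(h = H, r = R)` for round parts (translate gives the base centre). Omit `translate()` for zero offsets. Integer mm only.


translate([520, 486, 0]) cylinder(h = 43, r = 205);


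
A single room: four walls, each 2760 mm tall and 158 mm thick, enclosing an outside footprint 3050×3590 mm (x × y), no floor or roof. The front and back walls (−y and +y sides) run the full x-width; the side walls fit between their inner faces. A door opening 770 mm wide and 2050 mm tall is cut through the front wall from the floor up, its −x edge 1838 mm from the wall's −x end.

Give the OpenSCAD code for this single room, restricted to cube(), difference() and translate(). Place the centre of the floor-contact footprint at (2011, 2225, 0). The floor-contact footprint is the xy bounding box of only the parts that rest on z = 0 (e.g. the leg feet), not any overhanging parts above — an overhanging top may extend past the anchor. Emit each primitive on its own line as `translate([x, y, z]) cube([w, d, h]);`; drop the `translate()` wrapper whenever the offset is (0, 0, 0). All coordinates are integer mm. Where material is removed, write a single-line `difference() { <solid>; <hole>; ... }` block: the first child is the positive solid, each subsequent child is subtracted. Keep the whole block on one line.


difference() { translate([486, 430, 0]) cube([3050, 158, 2760]); translate([2324, 430, 0]) cube([770, 158, 2050]); }
translate([486, 3862, 0]) cube([3050, 158, 2760]);
translate([486, 588, 0]) cube([158, 3274, 2760]);
translate([3378, 588, 0]) cube([158, 3274, 2760]);


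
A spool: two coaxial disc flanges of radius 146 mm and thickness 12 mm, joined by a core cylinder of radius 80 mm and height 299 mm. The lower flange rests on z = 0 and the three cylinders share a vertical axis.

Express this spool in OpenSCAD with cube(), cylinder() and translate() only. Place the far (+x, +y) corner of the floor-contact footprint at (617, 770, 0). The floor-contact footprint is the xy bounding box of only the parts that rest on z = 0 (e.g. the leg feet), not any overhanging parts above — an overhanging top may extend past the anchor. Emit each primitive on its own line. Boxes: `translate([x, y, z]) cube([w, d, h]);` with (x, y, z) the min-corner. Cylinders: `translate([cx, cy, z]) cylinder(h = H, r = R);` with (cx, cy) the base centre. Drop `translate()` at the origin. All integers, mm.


translate([471, 624, 0]) cylinder(h = 12, r = 146);
translate([471, 624, 12]) cylinder(h = 299, r = 80);
translate([471, 624, 311]) cylinder(h = 12, r = 146);


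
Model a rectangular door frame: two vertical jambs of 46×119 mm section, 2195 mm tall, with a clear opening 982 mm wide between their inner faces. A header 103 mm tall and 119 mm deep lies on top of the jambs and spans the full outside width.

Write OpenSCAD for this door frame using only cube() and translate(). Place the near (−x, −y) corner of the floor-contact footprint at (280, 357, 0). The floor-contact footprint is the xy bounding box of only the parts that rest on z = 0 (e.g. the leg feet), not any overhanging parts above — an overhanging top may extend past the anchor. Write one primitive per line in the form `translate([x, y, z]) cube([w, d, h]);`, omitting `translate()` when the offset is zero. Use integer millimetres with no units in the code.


translate([280, 357, 0]) cube([46, 119, 2195]);
translate([1308, 357, 0]) cube([46, 119, 2195]);
translate([280, 357, 2195]) cube([1074, 119, 103]);


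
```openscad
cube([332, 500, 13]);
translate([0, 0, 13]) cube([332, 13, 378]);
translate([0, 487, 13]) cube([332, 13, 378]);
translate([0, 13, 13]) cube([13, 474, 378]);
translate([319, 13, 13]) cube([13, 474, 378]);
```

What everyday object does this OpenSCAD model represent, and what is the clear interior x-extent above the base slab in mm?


An open box. The internal width is 306 mm.

A 332×500 base slab with four walls standing on it — an open box. The base is 332 mm wide and the walls are 13 mm thick, so the internal width is 332 − 2 × 13 = 306 mm.


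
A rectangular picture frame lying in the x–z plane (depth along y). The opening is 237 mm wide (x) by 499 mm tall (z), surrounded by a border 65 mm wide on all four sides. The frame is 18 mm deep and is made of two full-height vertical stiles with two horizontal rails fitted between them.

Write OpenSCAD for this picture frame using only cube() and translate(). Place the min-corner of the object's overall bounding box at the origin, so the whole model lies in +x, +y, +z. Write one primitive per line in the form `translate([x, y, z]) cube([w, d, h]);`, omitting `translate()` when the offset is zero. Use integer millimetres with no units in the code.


cube([65, 18, 629]);
translate([302, 0, 0]) cube([65, 18, 629]);
translate([65, 0, 0]) cube([237, 18, 65]);
translate([65, 0, 564]) cube([237, 18, 65]);


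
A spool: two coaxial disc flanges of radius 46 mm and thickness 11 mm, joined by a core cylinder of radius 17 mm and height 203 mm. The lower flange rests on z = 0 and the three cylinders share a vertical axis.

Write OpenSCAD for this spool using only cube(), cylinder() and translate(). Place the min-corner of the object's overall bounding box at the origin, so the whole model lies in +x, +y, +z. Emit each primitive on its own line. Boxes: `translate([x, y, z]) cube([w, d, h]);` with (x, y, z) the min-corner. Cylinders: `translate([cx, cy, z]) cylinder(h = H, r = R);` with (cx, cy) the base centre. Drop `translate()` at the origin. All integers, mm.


translate([46, 46, 0]) cylinder(h = 11, r = 46);
translate([46, 46, 11]) cylinder(h = 203, r = 17);
translate([46, 46, 214]) cylinder(h = 11, r = 46);


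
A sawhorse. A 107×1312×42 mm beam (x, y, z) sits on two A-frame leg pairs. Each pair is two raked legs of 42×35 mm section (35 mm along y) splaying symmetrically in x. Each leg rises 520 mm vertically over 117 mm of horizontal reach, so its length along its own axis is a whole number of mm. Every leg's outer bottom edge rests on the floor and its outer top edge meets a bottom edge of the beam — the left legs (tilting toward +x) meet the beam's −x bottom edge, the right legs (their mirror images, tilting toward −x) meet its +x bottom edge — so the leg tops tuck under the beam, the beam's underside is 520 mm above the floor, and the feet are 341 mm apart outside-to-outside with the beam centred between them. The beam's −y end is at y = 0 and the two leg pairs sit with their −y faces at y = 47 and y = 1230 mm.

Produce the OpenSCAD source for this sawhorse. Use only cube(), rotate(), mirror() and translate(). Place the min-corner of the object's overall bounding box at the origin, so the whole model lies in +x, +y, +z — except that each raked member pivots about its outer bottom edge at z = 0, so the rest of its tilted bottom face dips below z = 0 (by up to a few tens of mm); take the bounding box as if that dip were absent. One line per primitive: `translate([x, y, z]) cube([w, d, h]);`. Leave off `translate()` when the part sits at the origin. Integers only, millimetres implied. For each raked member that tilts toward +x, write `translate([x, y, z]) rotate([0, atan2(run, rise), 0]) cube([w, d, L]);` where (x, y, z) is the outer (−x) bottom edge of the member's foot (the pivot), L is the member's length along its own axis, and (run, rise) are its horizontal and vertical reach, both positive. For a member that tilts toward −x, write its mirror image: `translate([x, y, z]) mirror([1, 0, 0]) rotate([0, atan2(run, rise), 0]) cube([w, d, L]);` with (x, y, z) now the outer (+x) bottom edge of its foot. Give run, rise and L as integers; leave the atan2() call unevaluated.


translate([117, 0, 520]) cube([107, 1312, 42]);
translate([0, 47, 0]) rotate([0, atan2(117, 520), 0]) cube([42, 35, 533]);
translate([341, 47, 0]) mirror([1, 0, 0]) rotate([0, atan2(117, 520), 0]) cube([42, 35, 533]);
translate([0, 1230, 0]) rotate([0, atan2(117, 520), 0]) cube([42, 35, 533]);
translate([341, 1230, 0]) mirror([1, 0, 0]) rotate([0, atan2(117, 520), 0]) cube([42, 35, 533]);


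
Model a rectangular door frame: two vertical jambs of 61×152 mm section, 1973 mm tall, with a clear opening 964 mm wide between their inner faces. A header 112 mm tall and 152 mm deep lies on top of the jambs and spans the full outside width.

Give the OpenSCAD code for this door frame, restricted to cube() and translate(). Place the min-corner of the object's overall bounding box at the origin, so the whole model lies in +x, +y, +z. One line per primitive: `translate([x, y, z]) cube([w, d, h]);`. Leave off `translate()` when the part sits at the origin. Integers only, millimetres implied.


cube([61, 152, 1973]);
translate([1025, 0, 0]) cube([61, 152, 1973]);
translate([0, 0, 1973]) cube([1086, 152, 112]);


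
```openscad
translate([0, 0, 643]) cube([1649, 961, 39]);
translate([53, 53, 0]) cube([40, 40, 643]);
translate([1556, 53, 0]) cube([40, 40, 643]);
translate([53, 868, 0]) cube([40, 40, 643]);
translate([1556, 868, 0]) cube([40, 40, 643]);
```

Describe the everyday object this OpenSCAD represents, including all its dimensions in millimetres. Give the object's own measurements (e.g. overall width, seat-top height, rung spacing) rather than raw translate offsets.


A rectangular dining table. The top is 1649×961×39 mm with its upper surface at z = 682 mm. It stands on four 40×40 mm square legs, each inset 53 mm from the nearest pair of top edges, running from the floor to the underside of the top.


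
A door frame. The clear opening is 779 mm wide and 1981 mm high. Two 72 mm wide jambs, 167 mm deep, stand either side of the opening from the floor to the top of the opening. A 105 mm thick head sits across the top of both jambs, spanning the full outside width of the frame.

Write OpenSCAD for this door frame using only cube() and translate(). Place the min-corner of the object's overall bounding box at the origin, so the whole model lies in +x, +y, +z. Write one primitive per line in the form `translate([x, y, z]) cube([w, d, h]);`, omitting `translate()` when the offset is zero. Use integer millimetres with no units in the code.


cube([72, 167, 1981]);
translate([851, 0, 0]) cube([72, 167, 1981]);
translate([0, 0, 1981]) cube([923, 167, 105]);


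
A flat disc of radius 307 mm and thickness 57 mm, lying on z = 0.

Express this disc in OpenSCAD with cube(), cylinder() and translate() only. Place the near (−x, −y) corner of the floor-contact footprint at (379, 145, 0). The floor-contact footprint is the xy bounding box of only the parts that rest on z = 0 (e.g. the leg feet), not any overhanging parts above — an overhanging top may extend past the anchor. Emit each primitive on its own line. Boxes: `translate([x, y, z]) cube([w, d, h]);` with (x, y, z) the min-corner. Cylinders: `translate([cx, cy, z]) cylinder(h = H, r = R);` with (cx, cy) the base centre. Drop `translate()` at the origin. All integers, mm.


translate([686, 452, 0]) cylinder(h = 57, r = 307);


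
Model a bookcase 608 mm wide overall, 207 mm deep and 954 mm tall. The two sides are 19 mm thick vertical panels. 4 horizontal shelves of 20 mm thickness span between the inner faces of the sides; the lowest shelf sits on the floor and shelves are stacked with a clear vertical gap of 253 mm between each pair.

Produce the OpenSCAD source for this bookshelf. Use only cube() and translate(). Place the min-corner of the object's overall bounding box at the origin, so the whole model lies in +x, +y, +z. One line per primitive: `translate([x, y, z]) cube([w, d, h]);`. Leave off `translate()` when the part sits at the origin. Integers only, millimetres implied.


cube([19, 207, 954]);
translate([589, 0, 0]) cube([19, 207, 954]);
translate([19, 0, 0]) cube([570, 207, 20]);
translate([19, 0, 273]) cube([570, 207, 20]);
translate([19, 0, 546]) cube([570, 207, 20]);
translate([19, 0, 819]) cube([570, 207, 20]);


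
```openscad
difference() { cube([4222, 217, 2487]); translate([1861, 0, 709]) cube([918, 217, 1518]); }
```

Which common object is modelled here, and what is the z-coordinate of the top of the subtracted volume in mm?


A wall with a window opening. The window head height is 2227 mm.

A wall with a rectangular opening subtracted — a window. Sill at z = 709, opening 1518 mm tall, so the head is at 709 + 1518 = 2227 mm.


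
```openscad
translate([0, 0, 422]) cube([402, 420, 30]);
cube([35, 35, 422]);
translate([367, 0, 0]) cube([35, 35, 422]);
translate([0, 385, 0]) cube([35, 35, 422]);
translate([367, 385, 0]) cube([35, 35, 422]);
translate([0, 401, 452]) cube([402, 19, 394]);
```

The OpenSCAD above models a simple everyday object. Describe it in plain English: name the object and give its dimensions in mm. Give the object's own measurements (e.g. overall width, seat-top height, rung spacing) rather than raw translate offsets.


A chair. The seat is a 402×420×30 mm slab with its top at z = 452 mm, on four 35×35 mm corner legs (flush with the seat edges, standing on z = 0). A flat backrest 19 mm thick, 394 mm tall, spans the full seat width and rises from the seat top along its +y edge, rear face flush with the rear of the seat.


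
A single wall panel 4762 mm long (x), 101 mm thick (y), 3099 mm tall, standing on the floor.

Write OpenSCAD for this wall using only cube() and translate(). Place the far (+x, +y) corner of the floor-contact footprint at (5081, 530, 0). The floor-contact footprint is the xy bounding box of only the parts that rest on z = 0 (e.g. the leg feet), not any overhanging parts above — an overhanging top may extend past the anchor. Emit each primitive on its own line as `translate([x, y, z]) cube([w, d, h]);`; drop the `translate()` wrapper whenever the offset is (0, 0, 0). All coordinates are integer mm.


translate([319, 429, 0]) cube([4762, 101, 3099]);


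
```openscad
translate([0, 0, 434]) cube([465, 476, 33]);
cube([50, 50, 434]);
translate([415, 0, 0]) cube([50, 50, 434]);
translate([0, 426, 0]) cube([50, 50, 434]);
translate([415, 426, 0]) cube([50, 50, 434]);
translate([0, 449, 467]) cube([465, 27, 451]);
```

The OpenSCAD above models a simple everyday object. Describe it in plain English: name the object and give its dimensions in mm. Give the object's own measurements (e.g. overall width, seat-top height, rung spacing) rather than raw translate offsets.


A chair. The seat is a 465×476×33 mm slab with its top at z = 467 mm, on four 50×50 mm corner legs (flush with the seat edges, standing on z = 0). A flat backrest 27 mm thick, 451 mm tall, spans the full seat width and rises from the seat top along its +y edge, rear face flush with the rear of the seat.


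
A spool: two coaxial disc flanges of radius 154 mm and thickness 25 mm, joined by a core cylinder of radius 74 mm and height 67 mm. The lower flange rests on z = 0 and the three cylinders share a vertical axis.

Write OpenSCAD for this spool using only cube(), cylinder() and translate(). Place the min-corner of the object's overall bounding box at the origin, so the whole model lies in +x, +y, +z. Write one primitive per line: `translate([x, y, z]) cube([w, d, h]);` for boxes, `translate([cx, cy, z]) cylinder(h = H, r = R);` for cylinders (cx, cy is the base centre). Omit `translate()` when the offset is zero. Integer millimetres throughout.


translate([154, 154, 0]) cylinder(h = 25, r = 154);
translate([154, 154, 25]) cylinder(h = 67, r = 74);
translate([154, 154, 92]) cylinder(h = 25, r = 154);


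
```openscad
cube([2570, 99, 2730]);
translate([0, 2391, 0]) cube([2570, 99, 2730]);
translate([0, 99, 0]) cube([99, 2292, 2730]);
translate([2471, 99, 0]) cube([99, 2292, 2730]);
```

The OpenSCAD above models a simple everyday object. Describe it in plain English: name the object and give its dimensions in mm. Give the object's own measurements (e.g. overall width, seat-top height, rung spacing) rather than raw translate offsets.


The wall frame of a small rectangular building: four walls, each 2730 mm tall and 99 mm thick, enclosing a footprint 2570 mm (x) by 2490 mm (y) outside-to-outside, with no floor or roof. The front and back walls (the −y and +y sides) span the full width; the two side walls fit between them.


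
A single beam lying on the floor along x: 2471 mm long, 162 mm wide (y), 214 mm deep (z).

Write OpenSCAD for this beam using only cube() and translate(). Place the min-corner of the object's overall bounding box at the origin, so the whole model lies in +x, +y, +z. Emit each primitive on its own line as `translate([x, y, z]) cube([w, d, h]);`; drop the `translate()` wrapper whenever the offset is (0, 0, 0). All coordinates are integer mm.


cube([2471, 162, 214]);


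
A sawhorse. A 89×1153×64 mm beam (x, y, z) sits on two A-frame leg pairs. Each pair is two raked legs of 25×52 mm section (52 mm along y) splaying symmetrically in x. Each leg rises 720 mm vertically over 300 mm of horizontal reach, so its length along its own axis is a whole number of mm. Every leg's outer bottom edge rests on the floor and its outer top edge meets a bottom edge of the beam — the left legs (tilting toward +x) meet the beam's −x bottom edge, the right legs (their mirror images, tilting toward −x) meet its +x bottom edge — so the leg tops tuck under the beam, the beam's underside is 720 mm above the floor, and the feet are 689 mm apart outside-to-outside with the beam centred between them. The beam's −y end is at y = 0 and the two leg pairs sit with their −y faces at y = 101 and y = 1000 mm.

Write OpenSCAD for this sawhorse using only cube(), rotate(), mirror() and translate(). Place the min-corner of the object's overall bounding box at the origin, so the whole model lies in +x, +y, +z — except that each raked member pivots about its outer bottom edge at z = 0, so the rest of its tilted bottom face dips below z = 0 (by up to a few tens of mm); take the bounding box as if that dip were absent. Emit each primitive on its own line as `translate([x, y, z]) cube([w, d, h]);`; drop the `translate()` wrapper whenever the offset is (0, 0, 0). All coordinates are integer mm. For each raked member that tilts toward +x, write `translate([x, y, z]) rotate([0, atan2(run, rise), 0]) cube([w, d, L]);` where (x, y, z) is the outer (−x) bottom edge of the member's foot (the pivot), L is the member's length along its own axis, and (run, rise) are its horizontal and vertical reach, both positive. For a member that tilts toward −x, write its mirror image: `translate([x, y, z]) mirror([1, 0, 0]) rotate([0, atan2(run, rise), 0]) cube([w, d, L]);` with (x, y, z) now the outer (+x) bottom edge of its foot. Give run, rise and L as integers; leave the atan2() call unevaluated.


translate([300, 0, 720]) cube([89, 1153, 64]);
translate([0, 101, 0]) rotate([0, atan2(300, 720), 0]) cube([25, 52, 780]);
translate([689, 101, 0]) mirror([1, 0, 0]) rotate([0, atan2(300, 720), 0]) cube([25, 52, 780]);
translate([0, 1000, 0]) rotate([0, atan2(300, 720), 0]) cube([25, 52, 780]);
translate([689, 1000, 0]) mirror([1, 0, 0]) rotate([0, atan2(300, 720), 0]) cube([25, 52, 780]);


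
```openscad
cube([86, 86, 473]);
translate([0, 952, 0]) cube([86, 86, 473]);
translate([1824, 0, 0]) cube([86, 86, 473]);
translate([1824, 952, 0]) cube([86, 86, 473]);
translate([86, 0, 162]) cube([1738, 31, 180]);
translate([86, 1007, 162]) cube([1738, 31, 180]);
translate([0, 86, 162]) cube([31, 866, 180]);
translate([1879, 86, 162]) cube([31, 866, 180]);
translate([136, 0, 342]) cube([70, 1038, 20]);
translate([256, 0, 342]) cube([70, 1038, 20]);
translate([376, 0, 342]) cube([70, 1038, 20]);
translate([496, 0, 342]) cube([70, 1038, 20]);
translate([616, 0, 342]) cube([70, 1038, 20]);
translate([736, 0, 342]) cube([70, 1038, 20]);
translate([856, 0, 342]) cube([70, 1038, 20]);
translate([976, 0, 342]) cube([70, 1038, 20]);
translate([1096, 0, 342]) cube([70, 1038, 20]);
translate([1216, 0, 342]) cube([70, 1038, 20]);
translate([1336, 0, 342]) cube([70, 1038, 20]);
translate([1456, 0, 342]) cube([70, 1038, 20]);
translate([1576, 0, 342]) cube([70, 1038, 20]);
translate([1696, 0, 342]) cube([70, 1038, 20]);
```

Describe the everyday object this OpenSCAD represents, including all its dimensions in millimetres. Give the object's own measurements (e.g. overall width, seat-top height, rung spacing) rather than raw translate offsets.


A bed frame 1910 mm long (x) by 1038 mm wide (y). Four 86×86 mm corner posts, 473 mm tall, at the corners of the footprint. Four rails of 31 mm thickness and 180 mm height run between adjacent posts with their undersides at z = 162 mm, their outer faces flush with the outside of the frame (the two x-running rails run between the posts' inner faces; the two y-running rails run between the posts' inner faces). 14 slats, each 70 mm wide (x) and 20 mm thick, lie across the top of the two x-running rails, running the full 1038 mm width of the frame in y; along x they sit between the end posts with a 50 mm gap after the −x posts and between neighbouring slats, leaving 58 mm before the +x posts.


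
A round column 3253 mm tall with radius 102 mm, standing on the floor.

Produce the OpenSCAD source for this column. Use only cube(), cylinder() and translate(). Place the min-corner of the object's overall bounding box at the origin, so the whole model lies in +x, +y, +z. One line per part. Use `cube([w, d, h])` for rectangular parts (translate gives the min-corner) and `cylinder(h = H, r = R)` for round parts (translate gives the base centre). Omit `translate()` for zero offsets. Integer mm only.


translate([102, 102, 0]) cylinder(h = 3253, r = 102);


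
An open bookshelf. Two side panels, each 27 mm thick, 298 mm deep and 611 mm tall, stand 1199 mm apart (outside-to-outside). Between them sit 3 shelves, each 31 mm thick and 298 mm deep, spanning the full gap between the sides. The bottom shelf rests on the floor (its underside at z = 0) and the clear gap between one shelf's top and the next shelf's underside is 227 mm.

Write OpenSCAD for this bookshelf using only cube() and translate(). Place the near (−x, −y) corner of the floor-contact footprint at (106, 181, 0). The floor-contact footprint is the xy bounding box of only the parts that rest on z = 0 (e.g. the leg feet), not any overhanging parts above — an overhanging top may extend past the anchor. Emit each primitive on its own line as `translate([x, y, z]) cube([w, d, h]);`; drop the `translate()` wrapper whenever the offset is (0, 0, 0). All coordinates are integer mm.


translate([106, 181, 0]) cube([27, 298, 611]);
translate([1278, 181, 0]) cube([27, 298, 611]);
translate([133, 181, 0]) cube([1145, 298, 31]);
translate([133, 181, 258]) cube([1145, 298, 31]);
translate([133, 181, 516]) cube([1145, 298, 31]);


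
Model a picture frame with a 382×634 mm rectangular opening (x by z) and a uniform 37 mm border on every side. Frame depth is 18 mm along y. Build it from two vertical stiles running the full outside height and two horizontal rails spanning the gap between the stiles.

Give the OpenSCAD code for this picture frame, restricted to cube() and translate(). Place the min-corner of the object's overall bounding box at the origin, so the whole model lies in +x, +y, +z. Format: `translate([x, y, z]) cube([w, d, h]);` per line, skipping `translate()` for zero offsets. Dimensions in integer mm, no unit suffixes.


cube([37, 18, 708]);
translate([419, 0, 0]) cube([37, 18, 708]);
translate([37, 0, 0]) cube([382, 18, 37]);
translate([37, 0, 671]) cube([382, 18, 37]);


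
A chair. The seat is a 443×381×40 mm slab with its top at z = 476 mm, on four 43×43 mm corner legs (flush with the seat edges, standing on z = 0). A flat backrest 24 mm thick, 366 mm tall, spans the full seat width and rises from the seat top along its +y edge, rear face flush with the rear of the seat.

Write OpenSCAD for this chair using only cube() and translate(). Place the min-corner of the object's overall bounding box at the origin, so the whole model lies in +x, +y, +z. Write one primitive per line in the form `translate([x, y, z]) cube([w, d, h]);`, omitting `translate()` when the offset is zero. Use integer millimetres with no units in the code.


translate([0, 0, 436]) cube([443, 381, 40]);
cube([43, 43, 436]);
translate([400, 0, 0]) cube([43, 43, 436]);
translate([0, 338, 0]) cube([43, 43, 436]);
translate([400, 338, 0]) cube([43, 43, 436]);
translate([0, 357, 476]) cube([443, 24, 366]);


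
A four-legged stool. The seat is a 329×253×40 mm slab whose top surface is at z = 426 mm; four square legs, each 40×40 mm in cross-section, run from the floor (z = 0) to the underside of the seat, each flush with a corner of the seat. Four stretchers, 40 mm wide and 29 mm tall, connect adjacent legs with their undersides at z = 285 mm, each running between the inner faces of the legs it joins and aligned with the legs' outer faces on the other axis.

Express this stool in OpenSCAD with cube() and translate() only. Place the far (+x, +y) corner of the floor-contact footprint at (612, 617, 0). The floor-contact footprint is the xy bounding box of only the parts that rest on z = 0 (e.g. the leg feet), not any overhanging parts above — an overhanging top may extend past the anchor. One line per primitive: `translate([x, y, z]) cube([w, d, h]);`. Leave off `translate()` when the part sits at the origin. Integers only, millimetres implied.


translate([283, 364, 386]) cube([329, 253, 40]);
translate([283, 364, 0]) cube([40, 40, 386]);
translate([572, 364, 0]) cube([40, 40, 386]);
translate([283, 577, 0]) cube([40, 40, 386]);
translate([572, 577, 0]) cube([40, 40, 386]);
translate([323, 364, 285]) cube([249, 40, 29]);
translate([323, 577, 285]) cube([249, 40, 29]);
translate([283, 404, 285]) cube([40, 173, 29]);
translate([572, 404, 285]) cube([40, 173, 29]);


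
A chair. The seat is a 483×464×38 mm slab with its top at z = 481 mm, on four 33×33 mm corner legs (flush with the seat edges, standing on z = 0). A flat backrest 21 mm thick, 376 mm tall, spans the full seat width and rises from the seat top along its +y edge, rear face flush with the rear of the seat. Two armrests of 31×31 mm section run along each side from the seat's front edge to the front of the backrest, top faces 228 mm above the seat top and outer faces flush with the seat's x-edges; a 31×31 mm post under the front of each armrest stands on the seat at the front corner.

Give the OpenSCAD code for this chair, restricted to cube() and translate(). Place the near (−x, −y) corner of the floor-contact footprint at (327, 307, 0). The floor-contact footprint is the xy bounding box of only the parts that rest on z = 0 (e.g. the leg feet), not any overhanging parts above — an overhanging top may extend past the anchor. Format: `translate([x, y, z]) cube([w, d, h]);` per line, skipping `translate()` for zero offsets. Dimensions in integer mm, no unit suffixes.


translate([327, 307, 443]) cube([483, 464, 38]);
translate([327, 307, 0]) cube([33, 33, 443]);
translate([777, 307, 0]) cube([33, 33, 443]);
translate([327, 738, 0]) cube([33, 33, 443]);
translate([777, 738, 0]) cube([33, 33, 443]);
translate([327, 750, 481]) cube([483, 21, 376]);
translate([327, 307, 678]) cube([31, 443, 31]);
translate([779, 307, 678]) cube([31, 443, 31]);
translate([327, 307, 481]) cube([31, 31, 197]);
translate([779, 307, 481]) cube([31, 31, 197]);


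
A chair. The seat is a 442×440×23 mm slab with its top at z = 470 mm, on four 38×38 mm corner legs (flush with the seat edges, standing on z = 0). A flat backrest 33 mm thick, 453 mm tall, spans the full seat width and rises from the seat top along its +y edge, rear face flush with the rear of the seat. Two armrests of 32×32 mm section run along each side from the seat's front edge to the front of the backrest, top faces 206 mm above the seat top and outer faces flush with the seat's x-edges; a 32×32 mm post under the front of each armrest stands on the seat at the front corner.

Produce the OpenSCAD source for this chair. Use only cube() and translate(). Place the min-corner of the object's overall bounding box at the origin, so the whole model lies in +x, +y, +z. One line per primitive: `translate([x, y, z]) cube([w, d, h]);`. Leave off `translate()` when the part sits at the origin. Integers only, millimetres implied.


// leg_h = 470 - 23 = 447
// arm post h = 206 - 32 = 174
translate([0, 0, 447]) cube([442, 440, 23]);
cube([38, 38, 447]);
translate([404, 0, 0]) cube([38, 38, 447]);
translate([0, 402, 0]) cube([38, 38, 447]);
translate([404, 402, 0]) cube([38, 38, 447]);
translate([0, 407, 470]) cube([442, 33, 453]);
translate([0, 0, 644]) cube([32, 407, 32]);
translate([410, 0, 644]) cube([32, 407, 32]);
translate([0, 0, 470]) cube([32, 32, 174]);
translate([410, 0, 470]) cube([32, 32, 174]);


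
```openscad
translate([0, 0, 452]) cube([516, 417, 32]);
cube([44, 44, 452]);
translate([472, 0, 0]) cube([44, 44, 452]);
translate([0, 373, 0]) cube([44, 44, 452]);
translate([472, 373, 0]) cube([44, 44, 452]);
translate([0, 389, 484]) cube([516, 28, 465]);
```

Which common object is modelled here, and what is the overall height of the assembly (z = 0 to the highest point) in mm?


A chair. The overall height is 949 mm.

A slab on four corner posts with a tall panel at the back — a chair. The seat slab sits at z = 452 with thickness 32, and the 465 mm backrest starts at the seat top, so the overall height is 452 + 32 + 465 = 949 mm.


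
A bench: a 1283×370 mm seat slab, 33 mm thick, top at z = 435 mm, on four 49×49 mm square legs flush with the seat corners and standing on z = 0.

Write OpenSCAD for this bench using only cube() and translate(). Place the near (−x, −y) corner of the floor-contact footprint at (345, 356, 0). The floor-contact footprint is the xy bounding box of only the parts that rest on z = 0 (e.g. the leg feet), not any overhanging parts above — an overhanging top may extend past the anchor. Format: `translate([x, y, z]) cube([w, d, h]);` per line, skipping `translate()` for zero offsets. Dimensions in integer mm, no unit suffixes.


translate([345, 356, 402]) cube([1283, 370, 33]);
translate([345, 356, 0]) cube([49, 49, 402]);
translate([345, 677, 0]) cube([49, 49, 402]);
translate([1579, 356, 0]) cube([49, 49, 402]);
translate([1579, 677, 0]) cube([49, 49, 402]);


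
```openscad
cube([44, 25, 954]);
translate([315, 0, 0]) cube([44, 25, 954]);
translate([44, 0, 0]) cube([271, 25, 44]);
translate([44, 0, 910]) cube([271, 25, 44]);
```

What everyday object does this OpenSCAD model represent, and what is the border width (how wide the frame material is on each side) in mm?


A picture frame. The border width is 44 mm.

Four thin pieces enclosing a rectangular opening — a picture frame. The two full-height stiles are 954 mm tall; the top rail sits at z = 910 and is 44 mm tall, so the border above the opening is 954 − 910 = 44 mm, matching the stile x-width.


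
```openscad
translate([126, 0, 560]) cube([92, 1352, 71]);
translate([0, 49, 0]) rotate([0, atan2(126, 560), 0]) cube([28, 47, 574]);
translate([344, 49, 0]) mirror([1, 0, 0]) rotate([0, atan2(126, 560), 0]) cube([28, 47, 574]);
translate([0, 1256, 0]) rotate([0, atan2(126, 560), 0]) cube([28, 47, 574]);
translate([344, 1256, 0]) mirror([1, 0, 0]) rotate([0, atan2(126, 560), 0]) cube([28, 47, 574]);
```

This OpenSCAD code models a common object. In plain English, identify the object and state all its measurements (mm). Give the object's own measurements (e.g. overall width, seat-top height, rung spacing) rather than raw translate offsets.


A sawhorse. A 92×1352×71 mm beam (x, y, z) sits on two A-frame leg pairs. Each pair is two raked legs of 28×47 mm section (47 mm along y) splaying symmetrically in x. Each leg rises 560 mm vertically over 126 mm of horizontal reach and is 574 mm long along its own axis. Every leg's outer bottom edge rests on the floor and its outer top edge meets a bottom edge of the beam — the left legs (tilting toward +x) meet the beam's −x bottom edge, the right legs (their mirror images, tilting toward −x) meet its +x bottom edge — so the leg tops tuck under the beam, the beam's underside is 560 mm above the floor, and the feet are 344 mm apart outside-to-outside with the beam centred between them. The two leg pairs are set in 49 mm from either end of the beam.
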